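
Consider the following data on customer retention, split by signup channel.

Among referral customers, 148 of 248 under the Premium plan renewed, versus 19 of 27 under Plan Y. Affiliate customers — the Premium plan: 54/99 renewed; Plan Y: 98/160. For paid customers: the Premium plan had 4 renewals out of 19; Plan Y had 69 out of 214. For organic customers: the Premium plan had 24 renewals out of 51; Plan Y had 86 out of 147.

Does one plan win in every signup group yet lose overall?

Referral: the Premium plan 148/248 = 59.7%, Plan Y 19/27 = 70.4% → Plan Y
Affiliate: the Premium plan 54/99 = 54.5%, Plan Y 98/160 = 61.2% → Plan Y
Paid: the Premium plan 4/19 = 21.1%, Plan Y 69/214 = 32.2% → Plan Y
Organic: the Premium plan 24/51 = 47.1%, Plan Y 86/147 = 58.5% → Plan Y
Overall: the Premium plan 230/417 = 55.2%, Plan Y 272/548 = 49.6% → the Premium plan
Plan Y wins each signup group but the Premium plan wins overall — the comparison reverses. Plan Y's customers skew toward paid, which has a lower base rate.

Yes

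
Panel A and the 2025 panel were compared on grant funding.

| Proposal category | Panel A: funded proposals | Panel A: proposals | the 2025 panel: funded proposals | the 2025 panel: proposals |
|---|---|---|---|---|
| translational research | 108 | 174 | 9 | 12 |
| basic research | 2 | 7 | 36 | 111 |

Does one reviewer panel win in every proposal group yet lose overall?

Yes

Translational research: Panel A 108/174 = 62.1%, the 2025 panel 9/12 = 75.0% → the 2025 panel
Basic research: Panel A 2/7 = 28.6%, the 2025 panel 36/111 = 32.4% → the 2025 panel
Overall: Panel A 110/181 = 60.8%, the 2025 panel 45/123 = 36.6% → Panel A
The 2025 panel wins each proposal group but Panel A wins overall — the comparison reverses. The 2025 panel's proposals skew toward basic research, which has a lower base rate.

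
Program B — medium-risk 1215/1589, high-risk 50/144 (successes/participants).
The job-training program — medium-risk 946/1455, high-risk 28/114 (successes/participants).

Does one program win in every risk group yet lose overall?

Medium-risk: Program B 1215/1589 = 76.5%, the job-training program 946/1455 = 65.0% → Program B
High-risk: Program B 50/144 = 34.7%, the job-training program 28/114 = 24.6% → Program B
Overall: Program B 1265/1733 = 73.0%, the job-training program 974/1569 = 62.1% → Program B
Program B wins overall and in every risk group — no reversal.

No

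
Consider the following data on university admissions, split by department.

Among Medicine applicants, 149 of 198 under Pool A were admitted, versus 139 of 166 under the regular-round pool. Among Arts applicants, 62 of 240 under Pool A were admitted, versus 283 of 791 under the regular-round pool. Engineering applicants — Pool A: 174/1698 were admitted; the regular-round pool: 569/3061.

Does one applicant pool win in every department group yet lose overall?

Medicine: Pool A 149/198 = 75.3%, the regular-round pool 139/166 = 83.7% → the regular-round pool
Arts: Pool A 62/240 = 25.8%, the regular-round pool 283/791 = 35.8% → the regular-round pool
Engineering: Pool A 174/1698 = 10.2%, the regular-round pool 569/3061 = 18.6% → the regular-round pool
Overall: Pool A 385/2136 = 18.0%, the regular-round pool 991/4018 = 24.7% → the regular-round pool
The regular-round pool wins overall and in every department group — no reversal.

No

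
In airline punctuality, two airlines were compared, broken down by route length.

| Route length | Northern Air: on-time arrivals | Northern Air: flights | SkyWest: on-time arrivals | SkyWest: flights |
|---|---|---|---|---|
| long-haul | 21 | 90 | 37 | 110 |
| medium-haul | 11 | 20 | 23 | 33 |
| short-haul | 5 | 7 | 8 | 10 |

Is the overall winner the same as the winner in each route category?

Long-haul: Northern Air 21/90 = 23.3%, SkyWest 37/110 = 33.6% → SkyWest
Medium-haul: Northern Air 11/20 = 55.0%, SkyWest 23/33 = 69.7% → SkyWest
Short-haul: Northern Air 5/7 = 71.4%, SkyWest 8/10 = 80.0% → SkyWest
Overall: Northern Air 37/117 = 31.6%, SkyWest 68/153 = 44.4% → SkyWest
SkyWest wins overall and in every route group — no reversal.

Yes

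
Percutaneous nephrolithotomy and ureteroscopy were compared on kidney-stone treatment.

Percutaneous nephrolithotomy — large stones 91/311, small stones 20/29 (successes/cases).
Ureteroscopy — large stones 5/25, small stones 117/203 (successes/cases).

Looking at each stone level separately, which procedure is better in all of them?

Large stones: percutaneous nephrolithotomy 91/311 = 29.3%, ureteroscopy 5/25 = 20.0% → percutaneous nephrolithotomy
Small stones: percutaneous nephrolithotomy 20/29 = 69.0%, ureteroscopy 117/203 = 57.6% → percutaneous nephrolithotomy
Percutaneous nephrolithotomy has the higher rate in both groups.

percutaneous nephrolithotomy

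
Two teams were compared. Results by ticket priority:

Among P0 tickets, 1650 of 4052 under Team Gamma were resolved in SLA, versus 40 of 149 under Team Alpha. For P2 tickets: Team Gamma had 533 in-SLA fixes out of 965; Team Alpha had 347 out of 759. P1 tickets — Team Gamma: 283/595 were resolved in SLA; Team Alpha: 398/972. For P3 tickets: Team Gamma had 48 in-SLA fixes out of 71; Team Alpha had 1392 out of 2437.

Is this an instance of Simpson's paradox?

Yes

P0: Team Gamma 1650/4052 = 40.7%, Team Alpha 40/149 = 26.8% → Team Gamma
P2: Team Gamma 533/965 = 55.2%, Team Alpha 347/759 = 45.7% → Team Gamma
P1: Team Gamma 283/595 = 47.6%, Team Alpha 398/972 = 40.9% → Team Gamma
P3: Team Gamma 48/71 = 67.6%, Team Alpha 1392/2437 = 57.1% → Team Gamma
Overall: Team Gamma 2514/5683 = 44.2%, Team Alpha 2177/4317 = 50.4% → Team Alpha
Team Gamma wins each ticket group but Team Alpha wins overall — the comparison reverses. Team Gamma's tickets skew toward P0, which has a lower base rate.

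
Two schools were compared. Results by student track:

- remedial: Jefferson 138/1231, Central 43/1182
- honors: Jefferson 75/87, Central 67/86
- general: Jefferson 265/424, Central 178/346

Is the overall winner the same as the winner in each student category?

Yes

Remedial: Jefferson 138/1231 = 11.2%, Central 43/1182 = 3.6% → Jefferson
Honors: Jefferson 75/87 = 86.2%, Central 67/86 = 77.9% → Jefferson
General: Jefferson 265/424 = 62.5%, Central 178/346 = 51.4% → Jefferson
Overall: Jefferson 478/1742 = 27.4%, Central 288/1614 = 17.8% → Jefferson
Jefferson wins overall and in every student group — no reversal.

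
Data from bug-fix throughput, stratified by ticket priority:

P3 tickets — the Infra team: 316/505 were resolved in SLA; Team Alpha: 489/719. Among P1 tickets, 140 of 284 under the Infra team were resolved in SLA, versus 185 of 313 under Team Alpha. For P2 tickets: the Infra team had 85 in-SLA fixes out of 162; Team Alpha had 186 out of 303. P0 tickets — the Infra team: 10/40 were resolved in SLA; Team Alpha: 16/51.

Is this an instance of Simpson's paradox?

No

P3: the Infra team 316/505 = 62.6%, Team Alpha 489/719 = 68.0% → Team Alpha
P1: the Infra team 140/284 = 49.3%, Team Alpha 185/313 = 59.1% → Team Alpha
P2: the Infra team 85/162 = 52.5%, Team Alpha 186/303 = 61.4% → Team Alpha
P0: the Infra team 10/40 = 25.0%, Team Alpha 16/51 = 31.4% → Team Alpha
Overall: the Infra team 551/991 = 55.6%, Team Alpha 876/1386 = 63.2% → Team Alpha
Team Alpha wins overall and in every ticket group — no reversal.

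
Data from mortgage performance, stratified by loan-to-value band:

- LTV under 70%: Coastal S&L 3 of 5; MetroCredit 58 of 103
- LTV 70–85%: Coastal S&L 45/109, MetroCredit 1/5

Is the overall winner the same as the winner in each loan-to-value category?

LTV under 70%: Coastal S&L 3/5 = 60.0%, MetroCredit 58/103 = 56.3% → Coastal S&L
LTV 70–85%: Coastal S&L 45/109 = 41.3%, MetroCredit 1/5 = 20.0% → Coastal S&L
Overall: Coastal S&L 48/114 = 42.1%, MetroCredit 59/108 = 54.6% → MetroCredit
Coastal S&L wins each loan-to-value group but MetroCredit wins overall — the comparison reverses. Coastal S&L's loans skew toward LTV 70–85%, which has a lower base rate.

No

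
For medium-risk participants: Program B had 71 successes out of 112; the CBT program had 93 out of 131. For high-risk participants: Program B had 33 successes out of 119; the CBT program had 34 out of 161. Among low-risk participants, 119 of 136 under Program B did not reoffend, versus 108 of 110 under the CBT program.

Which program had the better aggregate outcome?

Medium-risk: Program B 71/112 = 63.4%, the CBT program 93/131 = 71.0% → the CBT program
High-risk: Program B 33/119 = 27.7%, the CBT program 34/161 = 21.1% → Program B
Low-risk: Program B 119/136 = 87.5%, the CBT program 108/110 = 98.2% → the CBT program
Overall: Program B 223/367 = 60.8%, the CBT program 235/402 = 58.5% → Program B
(Neither sweeps every risk group, but Program B has the higher pooled rate.)

Program B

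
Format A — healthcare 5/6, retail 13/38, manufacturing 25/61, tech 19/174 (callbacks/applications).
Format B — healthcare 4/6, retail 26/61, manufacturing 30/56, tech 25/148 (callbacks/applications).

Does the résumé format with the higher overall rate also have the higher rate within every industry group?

No

Healthcare: Format A 5/6 = 83.3%, Format B 4/6 = 66.7% → Format A
Retail: Format A 13/38 = 34.2%, Format B 26/61 = 42.6% → Format B
Manufacturing: Format A 25/61 = 41.0%, Format B 30/56 = 53.6% → Format B
Tech: Format A 19/174 = 10.9%, Format B 25/148 = 16.9% → Format B
Overall: Format A 62/279 = 22.2%, Format B 85/271 = 31.4% → Format B
Neither sweeps: Format A wins 1 of 4 groups, Format B wins 3. Format B wins overall but not every group — no Simpson reversal.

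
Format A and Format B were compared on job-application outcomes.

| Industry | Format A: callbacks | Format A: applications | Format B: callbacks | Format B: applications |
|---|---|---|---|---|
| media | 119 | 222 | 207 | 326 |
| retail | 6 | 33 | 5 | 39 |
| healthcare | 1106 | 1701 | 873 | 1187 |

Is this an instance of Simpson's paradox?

No

Media: Format A 119/222 = 53.6%, Format B 207/326 = 63.5% → Format B
Retail: Format A 6/33 = 18.2%, Format B 5/39 = 12.8% → Format A
Healthcare: Format A 1106/1701 = 65.0%, Format B 873/1187 = 73.5% → Format B
Overall: Format A 1231/1956 = 62.9%, Format B 1085/1552 = 69.9% → Format B
Neither sweeps: Format A wins 1 of 3 groups, Format B wins 2. Format B wins overall but not every group — no Simpson reversal.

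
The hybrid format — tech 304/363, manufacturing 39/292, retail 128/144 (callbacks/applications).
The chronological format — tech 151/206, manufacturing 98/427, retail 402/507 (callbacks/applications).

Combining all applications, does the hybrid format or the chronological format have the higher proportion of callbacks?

Tech: the hybrid format 304/363 = 83.7%, the chronological format 151/206 = 73.3% → the hybrid format
Manufacturing: the hybrid format 39/292 = 13.4%, the chronological format 98/427 = 23.0% → the chronological format
Retail: the hybrid format 128/144 = 88.9%, the chronological format 402/507 = 79.3% → the hybrid format
Overall: the hybrid format 471/799 = 58.9%, the chronological format 651/1140 = 57.1% → the hybrid format
(Neither sweeps every industry group, but the hybrid format has the higher pooled rate.)

the hybrid format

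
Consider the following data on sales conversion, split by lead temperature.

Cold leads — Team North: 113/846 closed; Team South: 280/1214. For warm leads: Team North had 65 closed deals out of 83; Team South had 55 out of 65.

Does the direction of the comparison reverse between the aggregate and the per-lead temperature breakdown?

Cold: Team North 113/846 = 13.4%, Team South 280/1214 = 23.1% → Team South
Warm: Team North 65/83 = 78.3%, Team South 55/65 = 84.6% → Team South
Overall: Team North 178/929 = 19.2%, Team South 335/1279 = 26.2% → Team South
Team South wins overall and in every lead group — no reversal.

No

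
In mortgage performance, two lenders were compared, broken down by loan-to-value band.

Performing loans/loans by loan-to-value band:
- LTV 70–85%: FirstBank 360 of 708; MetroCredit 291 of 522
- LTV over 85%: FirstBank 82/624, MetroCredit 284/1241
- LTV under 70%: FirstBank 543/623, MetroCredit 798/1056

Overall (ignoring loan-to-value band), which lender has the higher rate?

LTV 70–85%: FirstBank 360/708 = 50.8%, MetroCredit 291/522 = 55.7% → MetroCredit
LTV over 85%: FirstBank 82/624 = 13.1%, MetroCredit 284/1241 = 22.9% → MetroCredit
LTV under 70%: FirstBank 543/623 = 87.2%, MetroCredit 798/1056 = 75.6% → FirstBank
Overall: FirstBank 985/1955 = 50.4%, MetroCredit 1373/2819 = 48.7% → FirstBank
(Neither sweeps every loan-to-value group, but FirstBank has the higher pooled rate.)

FirstBank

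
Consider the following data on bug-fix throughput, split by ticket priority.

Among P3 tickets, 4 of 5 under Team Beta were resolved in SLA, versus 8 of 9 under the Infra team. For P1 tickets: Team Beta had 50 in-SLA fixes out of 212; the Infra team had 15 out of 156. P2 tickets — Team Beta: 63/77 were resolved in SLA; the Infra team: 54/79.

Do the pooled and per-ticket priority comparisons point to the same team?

P3: Team Beta 4/5 = 80.0%, the Infra team 8/9 = 88.9% → the Infra team
P1: Team Beta 50/212 = 23.6%, the Infra team 15/156 = 9.6% → Team Beta
P2: Team Beta 63/77 = 81.8%, the Infra team 54/79 = 68.4% → Team Beta
Overall: Team Beta 117/294 = 39.8%, the Infra team 77/244 = 31.6% → Team Beta
Neither sweeps: Team Beta wins 2 of 3 groups, the Infra team wins 1. Team Beta wins overall but not every group — no Simpson reversal.

No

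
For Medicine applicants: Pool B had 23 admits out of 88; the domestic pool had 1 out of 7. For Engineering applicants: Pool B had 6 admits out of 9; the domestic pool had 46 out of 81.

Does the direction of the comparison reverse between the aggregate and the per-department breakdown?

Yes

Medicine: Pool B 23/88 = 26.1%, the domestic pool 1/7 = 14.3% → Pool B
Engineering: Pool B 6/9 = 66.7%, the domestic pool 46/81 = 56.8% → Pool B
Overall: Pool B 29/97 = 29.9%, the domestic pool 47/88 = 53.4% → the domestic pool
Pool B wins each department group but the domestic pool wins overall — the comparison reverses. Pool B's applicants skew toward Medicine, which has a lower base rate.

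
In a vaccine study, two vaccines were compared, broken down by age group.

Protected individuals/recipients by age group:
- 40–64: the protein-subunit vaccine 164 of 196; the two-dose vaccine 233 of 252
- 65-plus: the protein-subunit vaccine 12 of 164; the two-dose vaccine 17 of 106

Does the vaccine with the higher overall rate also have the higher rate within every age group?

Yes

40–64: the protein-subunit vaccine 164/196 = 83.7%, the two-dose vaccine 233/252 = 92.5% → the two-dose vaccine
65-plus: the protein-subunit vaccine 12/164 = 7.3%, the two-dose vaccine 17/106 = 16.0% → the two-dose vaccine
Overall: the protein-subunit vaccine 176/360 = 48.9%, the two-dose vaccine 250/358 = 69.8% → the two-dose vaccine
The two-dose vaccine wins overall and in every age group — no reversal.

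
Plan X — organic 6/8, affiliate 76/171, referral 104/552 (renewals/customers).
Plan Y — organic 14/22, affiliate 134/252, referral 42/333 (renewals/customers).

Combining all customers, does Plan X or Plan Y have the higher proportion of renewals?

Plan Y

Organic: Plan X 6/8 = 75.0%, Plan Y 14/22 = 63.6% → Plan X
Affiliate: Plan X 76/171 = 44.4%, Plan Y 134/252 = 53.2% → Plan Y
Referral: Plan X 104/552 = 18.8%, Plan Y 42/333 = 12.6% → Plan X
Overall: Plan X 186/731 = 25.4%, Plan Y 190/607 = 31.3% → Plan Y
(Neither sweeps every signup group, but Plan Y has the higher pooled rate.)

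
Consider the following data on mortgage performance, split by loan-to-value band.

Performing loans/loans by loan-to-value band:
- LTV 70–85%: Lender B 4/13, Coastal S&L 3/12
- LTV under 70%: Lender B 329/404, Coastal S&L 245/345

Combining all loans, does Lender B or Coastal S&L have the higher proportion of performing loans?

LTV 70–85%: Lender B 4/13 = 30.8%, Coastal S&L 3/12 = 25.0% → Lender B
LTV under 70%: Lender B 329/404 = 81.4%, Coastal S&L 245/345 = 71.0% → Lender B
Overall: Lender B 333/417 = 79.9%, Coastal S&L 248/357 = 69.5% → Lender B

Lender B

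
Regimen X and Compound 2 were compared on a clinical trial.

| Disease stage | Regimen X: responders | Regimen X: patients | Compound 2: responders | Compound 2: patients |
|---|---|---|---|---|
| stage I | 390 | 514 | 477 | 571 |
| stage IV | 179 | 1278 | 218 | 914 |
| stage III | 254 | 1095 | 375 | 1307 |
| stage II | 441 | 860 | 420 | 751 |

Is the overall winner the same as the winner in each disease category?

Yes

Stage I: Regimen X 390/514 = 75.9%, Compound 2 477/571 = 83.5% → Compound 2
Stage IV: Regimen X 179/1278 = 14.0%, Compound 2 218/914 = 23.9% → Compound 2
Stage III: Regimen X 254/1095 = 23.2%, Compound 2 375/1307 = 28.7% → Compound 2
Stage II: Regimen X 441/860 = 51.3%, Compound 2 420/751 = 55.9% → Compound 2
Overall: Regimen X 1264/3747 = 33.7%, Compound 2 1490/3543 = 42.1% → Compound 2
Compound 2 wins overall and in every disease group — no reversal.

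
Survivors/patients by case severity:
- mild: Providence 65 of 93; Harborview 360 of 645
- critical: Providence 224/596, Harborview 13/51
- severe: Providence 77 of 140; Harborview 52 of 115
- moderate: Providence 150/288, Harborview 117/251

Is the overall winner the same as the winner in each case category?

No

Mild: Providence 65/93 = 69.9%, Harborview 360/645 = 55.8% → Providence
Critical: Providence 224/596 = 37.6%, Harborview 13/51 = 25.5% → Providence
Severe: Providence 77/140 = 55.0%, Harborview 52/115 = 45.2% → Providence
Moderate: Providence 150/288 = 52.1%, Harborview 117/251 = 46.6% → Providence
Overall: Providence 516/1117 = 46.2%, Harborview 542/1062 = 51.0% → Harborview
Providence wins each case group but Harborview wins overall — the comparison reverses. Providence's patients skew toward critical, which has a lower base rate.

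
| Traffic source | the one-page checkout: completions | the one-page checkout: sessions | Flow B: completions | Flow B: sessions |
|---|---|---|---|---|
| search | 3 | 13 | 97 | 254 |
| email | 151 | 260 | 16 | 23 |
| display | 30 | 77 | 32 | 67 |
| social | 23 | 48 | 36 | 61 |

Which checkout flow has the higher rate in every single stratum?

Flow B

Search: the one-page checkout 3/13 = 23.1%, Flow B 97/254 = 38.2% → Flow B
Email: the one-page checkout 151/260 = 58.1%, Flow B 16/23 = 69.6% → Flow B
Display: the one-page checkout 30/77 = 39.0%, Flow B 32/67 = 47.8% → Flow B
Social: the one-page checkout 23/48 = 47.9%, Flow B 36/61 = 59.0% → Flow B
Flow B has the higher rate in all 4 groups.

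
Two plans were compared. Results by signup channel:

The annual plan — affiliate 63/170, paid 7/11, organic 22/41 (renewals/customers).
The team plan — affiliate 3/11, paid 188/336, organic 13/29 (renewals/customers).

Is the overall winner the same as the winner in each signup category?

Affiliate: the annual plan 63/170 = 37.1%, the team plan 3/11 = 27.3% → the annual plan
Paid: the annual plan 7/11 = 63.6%, the team plan 188/336 = 56.0% → the annual plan
Organic: the annual plan 22/41 = 53.7%, the team plan 13/29 = 44.8% → the annual plan
Overall: the annual plan 92/222 = 41.4%, the team plan 204/376 = 54.3% → the team plan
The annual plan wins each signup group but the team plan wins overall — the comparison reverses. The annual plan's customers skew toward affiliate, which has a lower base rate.

No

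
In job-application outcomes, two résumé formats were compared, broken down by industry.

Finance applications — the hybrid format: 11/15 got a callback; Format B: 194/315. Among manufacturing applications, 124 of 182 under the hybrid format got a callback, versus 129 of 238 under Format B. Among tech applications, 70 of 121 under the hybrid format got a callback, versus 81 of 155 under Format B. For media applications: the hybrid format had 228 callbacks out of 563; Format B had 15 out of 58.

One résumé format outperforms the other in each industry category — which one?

the hybrid format

Finance: the hybrid format 11/15 = 73.3%, Format B 194/315 = 61.6% → the hybrid format
Manufacturing: the hybrid format 124/182 = 68.1%, Format B 129/238 = 54.2% → the hybrid format
Tech: the hybrid format 70/121 = 57.9%, Format B 81/155 = 52.3% → the hybrid format
Media: the hybrid format 228/563 = 40.5%, Format B 15/58 = 25.9% → the hybrid format
The hybrid format has the higher rate in all 4 groups.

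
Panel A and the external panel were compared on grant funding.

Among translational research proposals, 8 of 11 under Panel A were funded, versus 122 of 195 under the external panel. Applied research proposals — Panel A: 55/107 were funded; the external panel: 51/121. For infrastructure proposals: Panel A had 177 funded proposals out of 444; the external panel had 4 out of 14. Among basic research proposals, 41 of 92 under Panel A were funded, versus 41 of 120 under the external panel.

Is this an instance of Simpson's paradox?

Translational research: Panel A 8/11 = 72.7%, the external panel 122/195 = 62.6% → Panel A
Applied research: Panel A 55/107 = 51.4%, the external panel 51/121 = 42.1% → Panel A
Infrastructure: Panel A 177/444 = 39.9%, the external panel 4/14 = 28.6% → Panel A
Basic research: Panel A 41/92 = 44.6%, the external panel 41/120 = 34.2% → Panel A
Overall: Panel A 281/654 = 43.0%, the external panel 218/450 = 48.4% → the external panel
Panel A wins each proposal group but the external panel wins overall — the comparison reverses. Panel A's proposals skew toward infrastructure, which has a lower base rate.

Yes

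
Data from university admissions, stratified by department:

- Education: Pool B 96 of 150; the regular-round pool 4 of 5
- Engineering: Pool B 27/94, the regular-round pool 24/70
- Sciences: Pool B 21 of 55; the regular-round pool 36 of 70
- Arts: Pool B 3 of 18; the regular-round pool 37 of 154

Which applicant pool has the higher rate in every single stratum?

the regular-round pool

Education: Pool B 96/150 = 64.0%, the regular-round pool 4/5 = 80.0% → the regular-round pool
Engineering: Pool B 27/94 = 28.7%, the regular-round pool 24/70 = 34.3% → the regular-round pool
Sciences: Pool B 21/55 = 38.2%, the regular-round pool 36/70 = 51.4% → the regular-round pool
Arts: Pool B 3/18 = 16.7%, the regular-round pool 37/154 = 24.0% → the regular-round pool
The regular-round pool has the higher rate in all 4 groups.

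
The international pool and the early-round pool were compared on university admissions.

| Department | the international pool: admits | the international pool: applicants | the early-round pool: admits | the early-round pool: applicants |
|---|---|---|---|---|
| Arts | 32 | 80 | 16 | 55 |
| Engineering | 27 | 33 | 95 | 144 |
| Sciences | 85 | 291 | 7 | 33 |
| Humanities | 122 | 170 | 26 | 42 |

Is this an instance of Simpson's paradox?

Yes

Arts: the international pool 32/80 = 40.0%, the early-round pool 16/55 = 29.1% → the international pool
Engineering: the international pool 27/33 = 81.8%, the early-round pool 95/144 = 66.0% → the international pool
Sciences: the international pool 85/291 = 29.2%, the early-round pool 7/33 = 21.2% → the international pool
Humanities: the international pool 122/170 = 71.8%, the early-round pool 26/42 = 61.9% → the international pool
Overall: the international pool 266/574 = 46.3%, the early-round pool 144/274 = 52.6% → the early-round pool
The international pool wins each department group but the early-round pool wins overall — the comparison reverses. The international pool's applicants skew toward Sciences, which has a lower base rate.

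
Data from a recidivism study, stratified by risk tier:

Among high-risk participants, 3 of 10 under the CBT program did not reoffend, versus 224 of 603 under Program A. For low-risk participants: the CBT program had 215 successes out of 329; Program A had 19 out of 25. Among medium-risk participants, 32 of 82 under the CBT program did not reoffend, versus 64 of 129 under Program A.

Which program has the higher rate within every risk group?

High-risk: the CBT program 3/10 = 30.0%, Program A 224/603 = 37.1% → Program A
Low-risk: the CBT program 215/329 = 65.3%, Program A 19/25 = 76.0% → Program A
Medium-risk: the CBT program 32/82 = 39.0%, Program A 64/129 = 49.6% → Program A
Program A has the higher rate in all 3 groups.

Program A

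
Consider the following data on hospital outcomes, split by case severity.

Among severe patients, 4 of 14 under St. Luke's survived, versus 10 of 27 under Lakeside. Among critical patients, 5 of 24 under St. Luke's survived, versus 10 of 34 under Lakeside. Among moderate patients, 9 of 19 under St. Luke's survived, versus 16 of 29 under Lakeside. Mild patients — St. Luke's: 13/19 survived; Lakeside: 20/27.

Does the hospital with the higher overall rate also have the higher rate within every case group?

Yes

Severe: St. Luke's 4/14 = 28.6%, Lakeside 10/27 = 37.0% → Lakeside
Critical: St. Luke's 5/24 = 20.8%, Lakeside 10/34 = 29.4% → Lakeside
Moderate: St. Luke's 9/19 = 47.4%, Lakeside 16/29 = 55.2% → Lakeside
Mild: St. Luke's 13/19 = 68.4%, Lakeside 20/27 = 74.1% → Lakeside
Overall: St. Luke's 31/76 = 40.8%, Lakeside 56/117 = 47.9% → Lakeside
Lakeside wins overall and in every case group — no reversal.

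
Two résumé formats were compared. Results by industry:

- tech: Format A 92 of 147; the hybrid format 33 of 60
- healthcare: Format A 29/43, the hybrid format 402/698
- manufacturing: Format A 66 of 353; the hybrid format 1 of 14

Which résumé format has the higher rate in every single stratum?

Format A

Tech: Format A 92/147 = 62.6%, the hybrid format 33/60 = 55.0% → Format A
Healthcare: Format A 29/43 = 67.4%, the hybrid format 402/698 = 57.6% → Format A
Manufacturing: Format A 66/353 = 18.7%, the hybrid format 1/14 = 7.1% → Format A
Format A has the higher rate in all 3 groups.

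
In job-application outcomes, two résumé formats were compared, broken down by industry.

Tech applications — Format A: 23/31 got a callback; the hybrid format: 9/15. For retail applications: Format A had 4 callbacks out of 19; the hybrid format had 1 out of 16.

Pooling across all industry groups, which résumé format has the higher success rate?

Tech: Format A 23/31 = 74.2%, the hybrid format 9/15 = 60.0% → Format A
Retail: Format A 4/19 = 21.1%, the hybrid format 1/16 = 6.2% → Format A
Overall: Format A 27/50 = 54.0%, the hybrid format 10/31 = 32.3% → Format A

Format A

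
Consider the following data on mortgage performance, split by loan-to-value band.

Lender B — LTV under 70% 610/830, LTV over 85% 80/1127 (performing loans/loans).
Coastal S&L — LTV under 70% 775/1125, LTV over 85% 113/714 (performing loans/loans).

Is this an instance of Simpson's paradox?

LTV under 70%: Lender B 610/830 = 73.5%, Coastal S&L 775/1125 = 68.9% → Lender B
LTV over 85%: Lender B 80/1127 = 7.1%, Coastal S&L 113/714 = 15.8% → Coastal S&L
Overall: Lender B 690/1957 = 35.3%, Coastal S&L 888/1839 = 48.3% → Coastal S&L
Neither sweeps: Lender B wins 1 of 2 groups, Coastal S&L wins 1. Coastal S&L wins overall but not every group — no Simpson reversal.

No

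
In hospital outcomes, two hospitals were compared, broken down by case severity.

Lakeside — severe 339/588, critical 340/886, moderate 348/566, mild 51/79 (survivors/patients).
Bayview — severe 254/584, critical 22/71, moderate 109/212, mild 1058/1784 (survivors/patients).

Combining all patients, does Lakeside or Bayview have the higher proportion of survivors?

Severe: Lakeside 339/588 = 57.7%, Bayview 254/584 = 43.5% → Lakeside
Critical: Lakeside 340/886 = 38.4%, Bayview 22/71 = 31.0% → Lakeside
Moderate: Lakeside 348/566 = 61.5%, Bayview 109/212 = 51.4% → Lakeside
Mild: Lakeside 51/79 = 64.6%, Bayview 1058/1784 = 59.3% → Lakeside
Overall: Lakeside 1078/2119 = 50.9%, Bayview 1443/2651 = 54.4% → Bayview
(Lakeside wins every case group but Bayview wins overall — Lakeside's patients skew toward the low-rate critical group.)

Bayview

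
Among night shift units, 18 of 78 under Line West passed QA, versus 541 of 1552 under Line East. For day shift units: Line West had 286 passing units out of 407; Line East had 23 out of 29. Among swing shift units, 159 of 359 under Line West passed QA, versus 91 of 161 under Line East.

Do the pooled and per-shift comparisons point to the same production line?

No

Night shift: Line West 18/78 = 23.1%, Line East 541/1552 = 34.9% → Line East
Day shift: Line West 286/407 = 70.3%, Line East 23/29 = 79.3% → Line East
Swing shift: Line West 159/359 = 44.3%, Line East 91/161 = 56.5% → Line East
Overall: Line West 463/844 = 54.9%, Line East 655/1742 = 37.6% → Line West
Line East wins each shift group but Line West wins overall — the comparison reverses. Line East's units skew toward night shift, which has a lower base rate.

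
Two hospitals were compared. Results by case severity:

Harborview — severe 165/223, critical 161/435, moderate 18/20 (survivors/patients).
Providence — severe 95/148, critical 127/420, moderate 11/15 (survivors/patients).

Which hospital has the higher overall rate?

Harborview

Severe: Harborview 165/223 = 74.0%, Providence 95/148 = 64.2% → Harborview
Critical: Harborview 161/435 = 37.0%, Providence 127/420 = 30.2% → Harborview
Moderate: Harborview 18/20 = 90.0%, Providence 11/15 = 73.3% → Harborview
Overall: Harborview 344/678 = 50.7%, Providence 233/583 = 40.0% → Harborview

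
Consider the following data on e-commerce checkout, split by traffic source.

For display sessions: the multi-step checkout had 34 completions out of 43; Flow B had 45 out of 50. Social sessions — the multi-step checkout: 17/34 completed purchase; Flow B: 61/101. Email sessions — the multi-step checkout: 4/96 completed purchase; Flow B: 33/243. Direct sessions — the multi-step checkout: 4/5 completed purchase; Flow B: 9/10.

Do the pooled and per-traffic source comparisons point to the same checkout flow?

Yes

Display: the multi-step checkout 34/43 = 79.1%, Flow B 45/50 = 90.0% → Flow B
Social: the multi-step checkout 17/34 = 50.0%, Flow B 61/101 = 60.4% → Flow B
Email: the multi-step checkout 4/96 = 4.2%, Flow B 33/243 = 13.6% → Flow B
Direct: the multi-step checkout 4/5 = 80.0%, Flow B 9/10 = 90.0% → Flow B
Overall: the multi-step checkout 59/178 = 33.1%, Flow B 148/404 = 36.6% → Flow B
Flow B wins overall and in every traffic group — no reversal.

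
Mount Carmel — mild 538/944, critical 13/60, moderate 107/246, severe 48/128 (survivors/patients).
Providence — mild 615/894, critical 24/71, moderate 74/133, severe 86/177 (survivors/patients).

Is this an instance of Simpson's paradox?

Mild: Mount Carmel 538/944 = 57.0%, Providence 615/894 = 68.8% → Providence
Critical: Mount Carmel 13/60 = 21.7%, Providence 24/71 = 33.8% → Providence
Moderate: Mount Carmel 107/246 = 43.5%, Providence 74/133 = 55.6% → Providence
Severe: Mount Carmel 48/128 = 37.5%, Providence 86/177 = 48.6% → Providence
Overall: Mount Carmel 706/1378 = 51.2%, Providence 799/1275 = 62.7% → Providence
Providence wins overall and in every case group — no reversal.

No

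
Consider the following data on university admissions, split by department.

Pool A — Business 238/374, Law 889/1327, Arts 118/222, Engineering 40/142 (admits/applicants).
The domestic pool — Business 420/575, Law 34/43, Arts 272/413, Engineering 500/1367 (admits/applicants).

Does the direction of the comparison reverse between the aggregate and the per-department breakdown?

Business: Pool A 238/374 = 63.6%, the domestic pool 420/575 = 73.0% → the domestic pool
Law: Pool A 889/1327 = 67.0%, the domestic pool 34/43 = 79.1% → the domestic pool
Arts: Pool A 118/222 = 53.2%, the domestic pool 272/413 = 65.9% → the domestic pool
Engineering: Pool A 40/142 = 28.2%, the domestic pool 500/1367 = 36.6% → the domestic pool
Overall: Pool A 1285/2065 = 62.2%, the domestic pool 1226/2398 = 51.1% → Pool A
The domestic pool wins each department group but Pool A wins overall — the comparison reverses. The domestic pool's applicants skew toward Engineering, which has a lower base rate.

Yes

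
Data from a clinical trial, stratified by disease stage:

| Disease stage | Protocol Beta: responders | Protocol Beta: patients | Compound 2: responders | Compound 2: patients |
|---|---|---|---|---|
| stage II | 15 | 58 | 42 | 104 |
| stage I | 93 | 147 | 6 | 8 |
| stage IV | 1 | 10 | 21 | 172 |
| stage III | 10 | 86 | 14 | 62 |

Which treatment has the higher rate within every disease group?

Stage II: Protocol Beta 15/58 = 25.9%, Compound 2 42/104 = 40.4% → Compound 2
Stage I: Protocol Beta 93/147 = 63.3%, Compound 2 6/8 = 75.0% → Compound 2
Stage IV: Protocol Beta 1/10 = 10.0%, Compound 2 21/172 = 12.2% → Compound 2
Stage III: Protocol Beta 10/86 = 11.6%, Compound 2 14/62 = 22.6% → Compound 2
Compound 2 has the higher rate in all 4 groups.

Compound 2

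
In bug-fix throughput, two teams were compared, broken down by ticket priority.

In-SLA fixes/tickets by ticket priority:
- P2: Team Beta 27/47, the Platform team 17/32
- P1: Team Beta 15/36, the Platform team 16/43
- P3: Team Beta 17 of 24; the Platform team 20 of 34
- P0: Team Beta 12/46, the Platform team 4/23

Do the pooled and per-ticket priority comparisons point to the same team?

Yes

P2: Team Beta 27/47 = 57.4%, the Platform team 17/32 = 53.1% → Team Beta
P1: Team Beta 15/36 = 41.7%, the Platform team 16/43 = 37.2% → Team Beta
P3: Team Beta 17/24 = 70.8%, the Platform team 20/34 = 58.8% → Team Beta
P0: Team Beta 12/46 = 26.1%, the Platform team 4/23 = 17.4% → Team Beta
Overall: Team Beta 71/153 = 46.4%, the Platform team 57/132 = 43.2% → Team Beta
Team Beta wins overall and in every ticket group — no reversal.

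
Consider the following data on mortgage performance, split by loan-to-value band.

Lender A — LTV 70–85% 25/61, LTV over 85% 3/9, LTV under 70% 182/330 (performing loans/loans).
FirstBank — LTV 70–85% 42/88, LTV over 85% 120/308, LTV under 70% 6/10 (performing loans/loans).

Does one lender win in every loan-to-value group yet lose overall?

Yes

LTV 70–85%: Lender A 25/61 = 41.0%, FirstBank 42/88 = 47.7% → FirstBank
LTV over 85%: Lender A 3/9 = 33.3%, FirstBank 120/308 = 39.0% → FirstBank
LTV under 70%: Lender A 182/330 = 55.2%, FirstBank 6/10 = 60.0% → FirstBank
Overall: Lender A 210/400 = 52.5%, FirstBank 168/406 = 41.4% → Lender A
FirstBank wins each loan-to-value group but Lender A wins overall — the comparison reverses. FirstBank's loans skew toward LTV over 85%, which has a lower base rate.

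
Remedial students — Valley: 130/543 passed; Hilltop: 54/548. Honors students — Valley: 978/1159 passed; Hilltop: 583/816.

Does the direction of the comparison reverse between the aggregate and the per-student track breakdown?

No

Remedial: Valley 130/543 = 23.9%, Hilltop 54/548 = 9.9% → Valley
Honors: Valley 978/1159 = 84.4%, Hilltop 583/816 = 71.4% → Valley
Overall: Valley 1108/1702 = 65.1%, Hilltop 637/1364 = 46.7% → Valley
Valley wins overall and in every student group — no reversal.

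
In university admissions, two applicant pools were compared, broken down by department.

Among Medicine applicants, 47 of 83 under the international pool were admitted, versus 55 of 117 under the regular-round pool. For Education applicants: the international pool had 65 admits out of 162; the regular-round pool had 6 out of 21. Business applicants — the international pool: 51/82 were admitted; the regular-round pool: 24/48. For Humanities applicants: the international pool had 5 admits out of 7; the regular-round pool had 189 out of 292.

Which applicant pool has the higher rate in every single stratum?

Medicine: the international pool 47/83 = 56.6%, the regular-round pool 55/117 = 47.0% → the international pool
Education: the international pool 65/162 = 40.1%, the regular-round pool 6/21 = 28.6% → the international pool
Business: the international pool 51/82 = 62.2%, the regular-round pool 24/48 = 50.0% → the international pool
Humanities: the international pool 5/7 = 71.4%, the regular-round pool 189/292 = 64.7% → the international pool
The international pool has the higher rate in all 4 groups.

the international pool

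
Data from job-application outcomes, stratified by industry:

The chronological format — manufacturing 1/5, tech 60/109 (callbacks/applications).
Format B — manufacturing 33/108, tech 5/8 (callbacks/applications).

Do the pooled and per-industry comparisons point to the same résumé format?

No

Manufacturing: the chronological format 1/5 = 20.0%, Format B 33/108 = 30.6% → Format B
Tech: the chronological format 60/109 = 55.0%, Format B 5/8 = 62.5% → Format B
Overall: the chronological format 61/114 = 53.5%, Format B 38/116 = 32.8% → the chronological format
Format B wins each industry group but the chronological format wins overall — the comparison reverses. Format B's applications skew toward manufacturing, which has a lower base rate.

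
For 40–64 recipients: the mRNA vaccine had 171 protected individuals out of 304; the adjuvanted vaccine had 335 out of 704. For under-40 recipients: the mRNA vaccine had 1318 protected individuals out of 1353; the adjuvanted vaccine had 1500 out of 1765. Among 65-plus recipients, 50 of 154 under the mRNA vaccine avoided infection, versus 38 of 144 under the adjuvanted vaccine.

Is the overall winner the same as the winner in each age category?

Yes

40–64: the mRNA vaccine 171/304 = 56.2%, the adjuvanted vaccine 335/704 = 47.6% → the mRNA vaccine
Under-40: the mRNA vaccine 1318/1353 = 97.4%, the adjuvanted vaccine 1500/1765 = 85.0% → the mRNA vaccine
65-plus: the mRNA vaccine 50/154 = 32.5%, the adjuvanted vaccine 38/144 = 26.4% → the mRNA vaccine
Overall: the mRNA vaccine 1539/1811 = 85.0%, the adjuvanted vaccine 1873/2613 = 71.7% → the mRNA vaccine
The mRNA vaccine wins overall and in every age group — no reversal.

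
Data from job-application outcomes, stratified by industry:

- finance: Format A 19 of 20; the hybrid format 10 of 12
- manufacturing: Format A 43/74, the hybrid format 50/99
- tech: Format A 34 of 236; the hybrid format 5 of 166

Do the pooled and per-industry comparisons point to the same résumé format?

Finance: Format A 19/20 = 95.0%, the hybrid format 10/12 = 83.3% → Format A
Manufacturing: Format A 43/74 = 58.1%, the hybrid format 50/99 = 50.5% → Format A
Tech: Format A 34/236 = 14.4%, the hybrid format 5/166 = 3.0% → Format A
Overall: Format A 96/330 = 29.1%, the hybrid format 65/277 = 23.5% → Format A
Format A wins overall and in every industry group — no reversal.

Yes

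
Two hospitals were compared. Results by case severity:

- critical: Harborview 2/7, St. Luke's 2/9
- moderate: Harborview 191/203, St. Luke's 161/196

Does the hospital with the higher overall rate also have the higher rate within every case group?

Critical: Harborview 2/7 = 28.6%, St. Luke's 2/9 = 22.2% → Harborview
Moderate: Harborview 191/203 = 94.1%, St. Luke's 161/196 = 82.1% → Harborview
Overall: Harborview 193/210 = 91.9%, St. Luke's 163/205 = 79.5% → Harborview
Harborview wins overall and in every case group — no reversal.

Yes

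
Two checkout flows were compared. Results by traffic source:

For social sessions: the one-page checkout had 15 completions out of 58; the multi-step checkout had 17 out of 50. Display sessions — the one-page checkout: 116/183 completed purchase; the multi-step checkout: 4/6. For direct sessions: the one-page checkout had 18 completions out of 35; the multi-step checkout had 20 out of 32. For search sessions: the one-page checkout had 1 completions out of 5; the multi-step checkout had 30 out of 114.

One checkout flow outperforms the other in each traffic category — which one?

Social: the one-page checkout 15/58 = 25.9%, the multi-step checkout 17/50 = 34.0% → the multi-step checkout
Display: the one-page checkout 116/183 = 63.4%, the multi-step checkout 4/6 = 66.7% → the multi-step checkout
Direct: the one-page checkout 18/35 = 51.4%, the multi-step checkout 20/32 = 62.5% → the multi-step checkout
Search: the one-page checkout 1/5 = 20.0%, the multi-step checkout 30/114 = 26.3% → the multi-step checkout
The multi-step checkout has the higher rate in all 4 groups.

the multi-step checkout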